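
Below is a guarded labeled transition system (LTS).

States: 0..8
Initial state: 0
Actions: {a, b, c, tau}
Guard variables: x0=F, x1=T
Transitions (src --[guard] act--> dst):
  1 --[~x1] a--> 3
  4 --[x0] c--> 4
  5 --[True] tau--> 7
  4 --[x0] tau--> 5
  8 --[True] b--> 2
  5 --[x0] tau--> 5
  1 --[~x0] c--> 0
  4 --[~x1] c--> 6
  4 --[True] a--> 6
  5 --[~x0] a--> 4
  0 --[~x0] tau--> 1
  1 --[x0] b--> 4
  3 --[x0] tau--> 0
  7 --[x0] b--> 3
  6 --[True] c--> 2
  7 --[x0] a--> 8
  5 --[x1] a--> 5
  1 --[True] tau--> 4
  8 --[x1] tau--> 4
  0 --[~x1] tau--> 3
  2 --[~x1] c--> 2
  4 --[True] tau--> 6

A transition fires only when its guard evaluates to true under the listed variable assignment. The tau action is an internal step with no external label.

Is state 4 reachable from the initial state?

After dropping false guards: 11 live edges.
Layer 0: {0}
Layer 1: {1}  cumulative {0,1}
Layer 2: {4}  cumulative {0,1,4}
Layer 3: {6}  cumulative {0,1,4,6}
Layer 4: {2}  cumulative {0,1,2,4,6}
R = {0,1,2,4,6}
trace reaching 4: tau·tau

Answer: REACHABLE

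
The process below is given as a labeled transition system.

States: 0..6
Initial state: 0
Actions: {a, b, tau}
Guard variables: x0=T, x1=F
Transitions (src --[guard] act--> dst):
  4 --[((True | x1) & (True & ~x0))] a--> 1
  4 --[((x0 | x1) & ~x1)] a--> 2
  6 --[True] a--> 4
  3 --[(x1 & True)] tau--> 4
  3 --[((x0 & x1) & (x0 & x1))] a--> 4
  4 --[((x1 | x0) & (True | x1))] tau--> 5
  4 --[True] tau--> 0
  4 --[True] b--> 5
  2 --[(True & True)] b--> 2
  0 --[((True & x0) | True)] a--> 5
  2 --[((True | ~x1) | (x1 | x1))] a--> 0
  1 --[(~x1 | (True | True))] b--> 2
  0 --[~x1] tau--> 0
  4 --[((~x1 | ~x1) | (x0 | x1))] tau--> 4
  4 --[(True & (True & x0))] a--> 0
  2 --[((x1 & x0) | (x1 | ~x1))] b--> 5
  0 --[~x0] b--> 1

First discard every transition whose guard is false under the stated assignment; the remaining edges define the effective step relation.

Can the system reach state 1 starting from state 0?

After dropping false guards: 13 live edges.
L0 = {0}
L1 = {5}  now seen {0,5}
R = {0,5}

Answer: UNREACHABLE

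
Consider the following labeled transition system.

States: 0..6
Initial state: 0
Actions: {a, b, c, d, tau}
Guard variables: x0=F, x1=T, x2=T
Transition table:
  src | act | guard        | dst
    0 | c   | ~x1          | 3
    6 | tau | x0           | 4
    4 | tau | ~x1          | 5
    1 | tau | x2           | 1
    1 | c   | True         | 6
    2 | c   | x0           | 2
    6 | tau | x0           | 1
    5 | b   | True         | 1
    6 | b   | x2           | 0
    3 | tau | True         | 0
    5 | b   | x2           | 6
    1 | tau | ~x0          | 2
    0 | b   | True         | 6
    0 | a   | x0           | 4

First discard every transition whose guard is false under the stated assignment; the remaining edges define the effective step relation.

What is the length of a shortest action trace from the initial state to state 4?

BFS to 4:
  depth 0: {0}
  depth 1: {6}
4 never appears.

Answer: UNREACHABLE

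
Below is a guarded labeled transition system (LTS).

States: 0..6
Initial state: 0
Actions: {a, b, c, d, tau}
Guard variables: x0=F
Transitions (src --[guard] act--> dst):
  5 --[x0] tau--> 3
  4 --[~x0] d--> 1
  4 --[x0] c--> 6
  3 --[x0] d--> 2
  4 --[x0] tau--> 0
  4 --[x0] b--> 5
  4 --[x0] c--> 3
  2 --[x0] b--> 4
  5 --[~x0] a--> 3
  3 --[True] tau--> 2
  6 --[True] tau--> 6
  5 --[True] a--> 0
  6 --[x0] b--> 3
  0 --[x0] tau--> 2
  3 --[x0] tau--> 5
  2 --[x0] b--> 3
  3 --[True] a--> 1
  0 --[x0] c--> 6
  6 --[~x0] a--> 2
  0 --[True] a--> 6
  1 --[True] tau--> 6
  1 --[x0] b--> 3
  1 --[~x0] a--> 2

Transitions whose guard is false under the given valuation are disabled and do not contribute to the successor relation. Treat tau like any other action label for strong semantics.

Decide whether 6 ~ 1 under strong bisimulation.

Answer: BISIMILAR

Trace:
Bisimulation quotient by refinement:
  P[0] = {{0,1,2,3,4,5,6}}
  P[1] = {{0,5},{1,3,6},{2},{4}}
  P[2] = {{0},{1,6},{2},{3},{4},{5}}
6 equivalence class(es) (converged in 3)
[6]={1,6}  [1]={1,6}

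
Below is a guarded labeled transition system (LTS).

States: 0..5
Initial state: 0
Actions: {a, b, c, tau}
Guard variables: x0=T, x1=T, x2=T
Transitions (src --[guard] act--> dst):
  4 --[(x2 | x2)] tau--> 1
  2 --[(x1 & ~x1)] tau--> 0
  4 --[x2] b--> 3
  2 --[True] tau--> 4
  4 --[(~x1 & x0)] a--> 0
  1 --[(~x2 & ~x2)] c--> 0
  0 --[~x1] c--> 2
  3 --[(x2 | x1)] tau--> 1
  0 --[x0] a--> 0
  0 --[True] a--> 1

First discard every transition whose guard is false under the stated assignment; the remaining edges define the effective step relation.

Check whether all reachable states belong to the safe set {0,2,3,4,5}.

Inv-set: {0,2,3,4,5}
R = {0,1}
  0: ✓
  1: outside
reach 1 via a — violates

Answer: INVARIANT VIOLATED at state 1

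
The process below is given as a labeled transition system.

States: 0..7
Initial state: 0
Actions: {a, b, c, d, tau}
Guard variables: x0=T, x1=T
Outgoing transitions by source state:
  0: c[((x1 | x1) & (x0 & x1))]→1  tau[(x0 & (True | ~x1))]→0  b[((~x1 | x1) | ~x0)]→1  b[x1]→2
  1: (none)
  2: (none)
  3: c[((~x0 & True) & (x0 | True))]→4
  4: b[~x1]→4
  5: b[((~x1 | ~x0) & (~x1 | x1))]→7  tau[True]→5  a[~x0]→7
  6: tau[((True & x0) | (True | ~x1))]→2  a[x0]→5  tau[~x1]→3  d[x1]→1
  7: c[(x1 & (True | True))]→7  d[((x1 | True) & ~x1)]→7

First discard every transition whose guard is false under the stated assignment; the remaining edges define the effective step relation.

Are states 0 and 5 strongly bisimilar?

Answer: NOT BISIMILAR

Working:
Bisimulation quotient by refinement:
  π0 = {{0,1,2,3,4,5,6,7}}
  π1 = {{0},{1,2,3,4},{5},{6},{7}}
Fixed point at round 2; 5 class(es).
0∈{0}, 5∈{5}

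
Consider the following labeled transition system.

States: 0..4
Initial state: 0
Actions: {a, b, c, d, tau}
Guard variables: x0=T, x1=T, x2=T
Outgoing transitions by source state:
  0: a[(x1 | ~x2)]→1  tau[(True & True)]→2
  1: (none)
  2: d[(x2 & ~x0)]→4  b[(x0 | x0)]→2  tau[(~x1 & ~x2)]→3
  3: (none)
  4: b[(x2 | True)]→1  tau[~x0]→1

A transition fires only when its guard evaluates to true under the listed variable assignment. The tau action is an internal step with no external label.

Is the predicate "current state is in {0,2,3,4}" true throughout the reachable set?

Safe = {0,2,3,4}
Reachable = {0,1,2}
  0: safe
  1: ✗ unsafe
  2: safe
reach 1 via a — violates

Answer: INVARIANT VIOLATED at state 1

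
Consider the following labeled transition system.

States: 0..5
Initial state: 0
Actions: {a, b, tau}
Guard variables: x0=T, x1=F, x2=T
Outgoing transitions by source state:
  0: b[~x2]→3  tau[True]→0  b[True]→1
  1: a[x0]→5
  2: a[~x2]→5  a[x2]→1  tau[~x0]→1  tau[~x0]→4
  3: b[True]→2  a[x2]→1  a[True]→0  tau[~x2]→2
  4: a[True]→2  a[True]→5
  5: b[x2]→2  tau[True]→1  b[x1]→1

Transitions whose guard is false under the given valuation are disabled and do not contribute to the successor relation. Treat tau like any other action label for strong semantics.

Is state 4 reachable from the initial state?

After dropping false guards: 11 live edges.
depth 0: {0}
depth 1: {1}  now seen {0,1}
depth 2: {5}  now seen {0,1,5}
depth 3: {2}  now seen {0,1,2,5}
Reach set: {0,1,2,5}

Answer: UNREACHABLE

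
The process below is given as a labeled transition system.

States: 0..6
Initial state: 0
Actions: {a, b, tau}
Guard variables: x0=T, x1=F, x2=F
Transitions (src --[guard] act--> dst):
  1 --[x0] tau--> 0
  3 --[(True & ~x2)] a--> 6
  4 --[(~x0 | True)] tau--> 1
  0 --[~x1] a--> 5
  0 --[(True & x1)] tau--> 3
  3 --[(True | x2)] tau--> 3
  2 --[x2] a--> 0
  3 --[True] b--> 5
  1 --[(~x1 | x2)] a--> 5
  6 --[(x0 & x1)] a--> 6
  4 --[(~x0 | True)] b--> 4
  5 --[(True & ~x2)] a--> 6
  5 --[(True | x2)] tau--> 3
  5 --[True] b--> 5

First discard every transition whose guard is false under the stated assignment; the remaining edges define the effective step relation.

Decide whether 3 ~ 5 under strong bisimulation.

Answer: BISIMILAR

Analysis:
Compute ~ classes (split until stable):
  P[0] = {{0,1,2,3,4,5,6}}
  P[1] = {{0},{1},{2,6},{3,5},{4}}
Fixed point at round 2; 5 class(es).
3∈{3,5}, 5∈{3,5}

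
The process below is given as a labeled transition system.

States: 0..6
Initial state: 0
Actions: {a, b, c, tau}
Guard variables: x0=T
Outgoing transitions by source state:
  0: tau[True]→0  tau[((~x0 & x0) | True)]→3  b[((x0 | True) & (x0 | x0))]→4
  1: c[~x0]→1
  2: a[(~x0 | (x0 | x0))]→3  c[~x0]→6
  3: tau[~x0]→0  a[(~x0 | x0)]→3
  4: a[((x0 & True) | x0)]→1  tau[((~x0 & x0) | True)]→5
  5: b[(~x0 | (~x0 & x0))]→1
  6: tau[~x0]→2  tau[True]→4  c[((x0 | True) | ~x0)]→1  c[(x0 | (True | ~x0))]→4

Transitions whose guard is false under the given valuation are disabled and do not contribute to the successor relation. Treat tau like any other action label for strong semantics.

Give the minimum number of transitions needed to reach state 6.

Answer: UNREACHABLE

Analysis:
Breadth-first toward 6:
  depth 0: {0}
  depth 1: {3,4}
  depth 2: {1,5}
6 never appears.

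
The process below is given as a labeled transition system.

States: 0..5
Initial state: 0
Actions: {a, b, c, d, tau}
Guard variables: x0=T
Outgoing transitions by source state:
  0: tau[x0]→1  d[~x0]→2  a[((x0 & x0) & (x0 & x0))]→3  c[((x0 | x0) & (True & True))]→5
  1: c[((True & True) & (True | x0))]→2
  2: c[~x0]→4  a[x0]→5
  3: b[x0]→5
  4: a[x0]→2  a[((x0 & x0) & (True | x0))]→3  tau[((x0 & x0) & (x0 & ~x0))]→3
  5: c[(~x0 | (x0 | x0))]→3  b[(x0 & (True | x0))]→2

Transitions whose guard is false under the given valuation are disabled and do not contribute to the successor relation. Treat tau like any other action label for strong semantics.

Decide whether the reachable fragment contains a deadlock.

Answer: DEADLOCK-FREE

Working:
Reachable = {0,1,2,3,5}
  0: a→3  c→5  tau→1  [deg 3]
  1: c→2  [deg 1]
  2: a→5  [deg 1]
  3: b→5  [deg 1]
  5: b→2  c→3  [deg 2]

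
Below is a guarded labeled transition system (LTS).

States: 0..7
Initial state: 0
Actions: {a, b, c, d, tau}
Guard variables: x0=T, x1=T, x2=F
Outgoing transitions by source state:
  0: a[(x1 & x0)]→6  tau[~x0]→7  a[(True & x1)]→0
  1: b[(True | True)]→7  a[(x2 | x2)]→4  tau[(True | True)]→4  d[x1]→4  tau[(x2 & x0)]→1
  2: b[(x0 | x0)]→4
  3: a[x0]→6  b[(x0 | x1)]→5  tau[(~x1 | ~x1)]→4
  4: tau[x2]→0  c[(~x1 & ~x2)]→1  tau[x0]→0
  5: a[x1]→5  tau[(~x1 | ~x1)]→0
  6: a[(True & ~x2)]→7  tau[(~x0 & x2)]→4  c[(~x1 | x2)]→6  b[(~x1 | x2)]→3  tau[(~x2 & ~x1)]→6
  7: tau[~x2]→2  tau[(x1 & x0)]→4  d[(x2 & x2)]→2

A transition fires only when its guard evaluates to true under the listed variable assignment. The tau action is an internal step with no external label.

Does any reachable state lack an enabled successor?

Reachable = {0,2,4,6,7}
  0: a→0  a→6  [deg 2]
  2: b→4  [deg 1]
  4: tau→0  [deg 1]
  6: a→7  [deg 1]
  7: tau→2  tau→4  [deg 2]

Answer: DEADLOCK-FREE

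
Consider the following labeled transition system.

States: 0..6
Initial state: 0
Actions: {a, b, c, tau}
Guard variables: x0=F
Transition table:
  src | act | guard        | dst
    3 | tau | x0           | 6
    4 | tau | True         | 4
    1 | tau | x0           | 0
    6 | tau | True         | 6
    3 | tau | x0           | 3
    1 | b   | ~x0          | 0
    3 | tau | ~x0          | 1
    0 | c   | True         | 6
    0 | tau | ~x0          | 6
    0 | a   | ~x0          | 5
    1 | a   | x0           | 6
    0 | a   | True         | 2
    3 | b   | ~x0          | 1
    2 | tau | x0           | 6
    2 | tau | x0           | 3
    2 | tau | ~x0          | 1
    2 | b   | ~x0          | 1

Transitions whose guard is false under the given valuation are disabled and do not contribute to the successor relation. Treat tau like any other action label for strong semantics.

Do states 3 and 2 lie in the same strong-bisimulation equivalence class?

Answer: BISIMILAR

Working:
Bisimulation quotient by refinement:
  P[0] = {{0,1,2,3,4,5,6}}
  P[1] = {{0},{1},{2,3},{4,6},{5}}
5 equivalence class(es) (converged in 2)
3∈{2,3}, 2∈{2,3}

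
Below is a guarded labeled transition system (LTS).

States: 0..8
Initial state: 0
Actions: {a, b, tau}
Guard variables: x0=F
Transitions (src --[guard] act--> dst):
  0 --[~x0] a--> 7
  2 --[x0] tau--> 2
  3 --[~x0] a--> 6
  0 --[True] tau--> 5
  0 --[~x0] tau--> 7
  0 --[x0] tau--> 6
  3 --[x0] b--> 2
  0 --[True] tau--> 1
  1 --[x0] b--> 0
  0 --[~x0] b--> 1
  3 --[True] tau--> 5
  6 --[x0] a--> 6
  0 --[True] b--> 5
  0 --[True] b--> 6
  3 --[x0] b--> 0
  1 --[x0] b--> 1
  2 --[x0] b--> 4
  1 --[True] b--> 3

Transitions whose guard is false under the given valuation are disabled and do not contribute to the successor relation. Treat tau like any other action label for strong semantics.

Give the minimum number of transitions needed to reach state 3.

Answer: 2

Trace:
Breadth-first toward 3:
  Layer 0: {0}
  Layer 1: {1,5,6,7}
  Layer 2: {3}
first hit 3 at d=2 via b·b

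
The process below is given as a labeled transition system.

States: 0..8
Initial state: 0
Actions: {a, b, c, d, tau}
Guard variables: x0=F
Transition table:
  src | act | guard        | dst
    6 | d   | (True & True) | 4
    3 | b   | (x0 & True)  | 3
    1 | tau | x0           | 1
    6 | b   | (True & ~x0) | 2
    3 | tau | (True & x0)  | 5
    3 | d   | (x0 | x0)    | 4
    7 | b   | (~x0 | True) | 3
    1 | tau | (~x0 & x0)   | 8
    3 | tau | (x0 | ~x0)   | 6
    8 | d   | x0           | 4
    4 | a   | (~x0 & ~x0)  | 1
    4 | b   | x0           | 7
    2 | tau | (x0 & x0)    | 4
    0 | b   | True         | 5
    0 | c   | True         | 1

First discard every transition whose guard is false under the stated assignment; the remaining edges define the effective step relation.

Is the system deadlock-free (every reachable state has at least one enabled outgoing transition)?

R = {0,1,5}
  0: b→5  c→1  [2 out]
  1: ∅  [STUCK]
  5: ∅  [STUCK]
witness 1: c

Answer: DEADLOCK at state 1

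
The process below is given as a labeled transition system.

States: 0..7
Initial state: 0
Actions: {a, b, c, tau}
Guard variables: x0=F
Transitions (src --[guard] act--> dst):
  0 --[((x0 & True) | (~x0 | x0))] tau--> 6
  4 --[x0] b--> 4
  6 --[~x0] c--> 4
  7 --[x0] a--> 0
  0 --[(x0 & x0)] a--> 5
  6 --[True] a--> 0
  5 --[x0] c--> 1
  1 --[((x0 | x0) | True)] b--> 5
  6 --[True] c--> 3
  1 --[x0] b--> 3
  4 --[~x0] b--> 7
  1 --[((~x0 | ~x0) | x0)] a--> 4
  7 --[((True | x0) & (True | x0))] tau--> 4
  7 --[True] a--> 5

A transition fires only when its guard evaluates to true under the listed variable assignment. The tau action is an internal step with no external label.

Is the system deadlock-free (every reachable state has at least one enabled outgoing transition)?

Reach set: {0,3,4,5,6,7}
  0: tau→6  [1 out]
  3: ∅  [STUCK]
  4: b→7  [1 out]
  5: ∅  [STUCK]
  6: a→0  c→3  c→4  [3 out]
  7: a→5  tau→4  [2 out]
witness 3: tau·c

Answer: DEADLOCK at state 3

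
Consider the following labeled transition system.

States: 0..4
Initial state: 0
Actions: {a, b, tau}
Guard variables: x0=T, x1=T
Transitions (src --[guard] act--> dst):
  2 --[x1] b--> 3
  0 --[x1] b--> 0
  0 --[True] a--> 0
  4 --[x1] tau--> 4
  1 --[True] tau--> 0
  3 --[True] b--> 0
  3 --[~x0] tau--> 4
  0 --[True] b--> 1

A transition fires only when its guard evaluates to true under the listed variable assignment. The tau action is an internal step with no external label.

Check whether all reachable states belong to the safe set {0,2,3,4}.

Answer: INVARIANT VIOLATED at state 1

Trace:
Allowed set {0,2,3,4}
Reach set: {0,1}
  0: ok
  1: VIOLATES
witness against invariant: b → 1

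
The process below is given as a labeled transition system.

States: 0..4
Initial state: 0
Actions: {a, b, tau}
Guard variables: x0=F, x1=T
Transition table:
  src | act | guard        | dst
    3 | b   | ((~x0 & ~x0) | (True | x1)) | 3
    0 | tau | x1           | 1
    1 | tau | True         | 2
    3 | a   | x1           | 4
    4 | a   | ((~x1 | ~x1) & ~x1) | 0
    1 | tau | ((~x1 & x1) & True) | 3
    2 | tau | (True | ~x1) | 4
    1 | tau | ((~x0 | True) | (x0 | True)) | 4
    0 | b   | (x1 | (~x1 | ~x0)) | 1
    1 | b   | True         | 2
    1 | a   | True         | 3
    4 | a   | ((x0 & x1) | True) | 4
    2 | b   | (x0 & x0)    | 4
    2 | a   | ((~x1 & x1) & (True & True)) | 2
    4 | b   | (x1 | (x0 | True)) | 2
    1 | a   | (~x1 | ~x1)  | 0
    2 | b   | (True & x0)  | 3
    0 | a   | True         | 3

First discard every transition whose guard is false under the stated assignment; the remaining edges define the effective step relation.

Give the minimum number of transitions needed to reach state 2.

Breadth-first toward 2:
  Layer 0: {0}
  Layer 1: {1,3}
  Layer 2: {2,4}
2 enters at depth 2; path b·b

Answer: 2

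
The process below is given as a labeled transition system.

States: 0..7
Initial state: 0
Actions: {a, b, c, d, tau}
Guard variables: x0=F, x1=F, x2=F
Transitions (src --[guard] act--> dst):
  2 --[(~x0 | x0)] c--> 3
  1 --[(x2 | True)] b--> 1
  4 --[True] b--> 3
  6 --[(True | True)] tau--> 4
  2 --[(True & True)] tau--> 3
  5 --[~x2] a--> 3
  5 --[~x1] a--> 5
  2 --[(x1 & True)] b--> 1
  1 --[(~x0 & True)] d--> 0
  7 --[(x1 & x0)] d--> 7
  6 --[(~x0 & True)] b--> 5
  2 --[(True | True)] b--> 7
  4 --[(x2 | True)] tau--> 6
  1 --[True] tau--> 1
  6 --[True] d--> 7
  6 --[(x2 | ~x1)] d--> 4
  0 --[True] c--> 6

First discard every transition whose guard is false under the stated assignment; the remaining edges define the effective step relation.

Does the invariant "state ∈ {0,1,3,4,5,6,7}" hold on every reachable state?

Inv-set: {0,1,3,4,5,6,7}
Reachable = {0,3,4,5,6,7}
  0: ✓
  3: ✓
  4: ✓
  5: ✓
  6: ✓
  7: ✓

Answer: INVARIANT HOLDS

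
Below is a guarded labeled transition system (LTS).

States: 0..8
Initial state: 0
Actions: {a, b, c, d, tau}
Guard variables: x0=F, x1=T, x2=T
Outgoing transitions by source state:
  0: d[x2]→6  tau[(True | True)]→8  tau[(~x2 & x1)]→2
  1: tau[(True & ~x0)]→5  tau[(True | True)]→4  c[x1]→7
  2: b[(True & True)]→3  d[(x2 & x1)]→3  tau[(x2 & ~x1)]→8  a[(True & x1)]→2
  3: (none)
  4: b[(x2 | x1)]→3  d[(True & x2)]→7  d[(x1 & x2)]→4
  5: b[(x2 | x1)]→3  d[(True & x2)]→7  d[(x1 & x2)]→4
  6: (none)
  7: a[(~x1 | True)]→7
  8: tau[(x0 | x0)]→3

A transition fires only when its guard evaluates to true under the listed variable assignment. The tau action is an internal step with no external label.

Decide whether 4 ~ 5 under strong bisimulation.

Refine partition for ~:
  round 0: {{0,1,2,3,4,5,6,7,8}}
  round 1: {{0},{1},{2},{3,6,8},{4,5},{7}}
Fixed point at round 2; 6 class(es).
class of 4: {4,5}; class of 5: {4,5}

Answer: BISIMILAR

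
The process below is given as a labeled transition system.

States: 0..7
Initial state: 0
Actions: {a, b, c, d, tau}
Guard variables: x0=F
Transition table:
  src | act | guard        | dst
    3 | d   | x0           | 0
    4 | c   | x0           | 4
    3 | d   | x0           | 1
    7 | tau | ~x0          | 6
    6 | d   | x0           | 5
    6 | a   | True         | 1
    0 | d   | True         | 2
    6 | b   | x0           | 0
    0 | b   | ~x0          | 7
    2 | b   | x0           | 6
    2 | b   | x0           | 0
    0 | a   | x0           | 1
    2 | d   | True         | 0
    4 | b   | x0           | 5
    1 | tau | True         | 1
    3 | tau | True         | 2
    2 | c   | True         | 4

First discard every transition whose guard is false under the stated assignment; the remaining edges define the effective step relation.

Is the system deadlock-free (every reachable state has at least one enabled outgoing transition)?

Reachable = {0,1,2,4,6,7}
  0: b→7  d→2  [2 out]
  1: tau→1  [1 out]
  2: c→4  d→0  [2 out]
  4: ∅  [deadlock]
  6: a→1  [1 out]
  7: tau→6  [1 out]
witness 4: d·c

Answer: DEADLOCK at state 4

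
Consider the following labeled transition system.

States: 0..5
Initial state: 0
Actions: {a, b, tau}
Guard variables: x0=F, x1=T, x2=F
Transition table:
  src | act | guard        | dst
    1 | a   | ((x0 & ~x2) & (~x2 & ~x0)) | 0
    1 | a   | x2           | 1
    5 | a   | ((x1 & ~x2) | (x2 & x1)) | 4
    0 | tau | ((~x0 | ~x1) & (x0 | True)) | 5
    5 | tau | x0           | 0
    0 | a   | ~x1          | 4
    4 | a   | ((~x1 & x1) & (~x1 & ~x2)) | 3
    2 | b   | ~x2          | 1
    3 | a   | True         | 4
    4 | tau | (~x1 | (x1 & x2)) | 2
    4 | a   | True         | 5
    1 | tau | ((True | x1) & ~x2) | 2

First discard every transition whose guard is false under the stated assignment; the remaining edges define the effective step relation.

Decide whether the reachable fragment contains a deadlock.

R = {0,4,5}
  0: tau→5  [1 out]
  4: a→5  [1 out]
  5: a→4  [1 out]

Answer: DEADLOCK-FREE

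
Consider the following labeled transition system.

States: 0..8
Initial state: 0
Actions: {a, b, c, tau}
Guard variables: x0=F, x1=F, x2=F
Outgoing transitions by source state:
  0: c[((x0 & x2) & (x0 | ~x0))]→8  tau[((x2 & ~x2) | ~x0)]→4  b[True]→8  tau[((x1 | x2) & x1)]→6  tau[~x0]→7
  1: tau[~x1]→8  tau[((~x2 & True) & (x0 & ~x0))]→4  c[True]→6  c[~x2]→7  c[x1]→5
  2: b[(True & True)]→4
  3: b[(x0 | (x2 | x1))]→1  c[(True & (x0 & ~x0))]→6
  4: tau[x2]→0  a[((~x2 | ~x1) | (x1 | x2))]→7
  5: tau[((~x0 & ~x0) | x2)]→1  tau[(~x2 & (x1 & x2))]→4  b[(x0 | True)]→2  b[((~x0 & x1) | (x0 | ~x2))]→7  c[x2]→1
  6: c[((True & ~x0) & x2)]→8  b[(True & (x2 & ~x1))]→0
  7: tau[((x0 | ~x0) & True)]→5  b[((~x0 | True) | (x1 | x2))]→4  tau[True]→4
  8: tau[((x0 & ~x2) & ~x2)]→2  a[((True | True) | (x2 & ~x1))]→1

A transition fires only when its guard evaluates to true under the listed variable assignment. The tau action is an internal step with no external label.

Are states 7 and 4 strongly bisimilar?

Bisimulation quotient by refinement:
  π0 = {{0,1,2,3,4,5,6,7,8}}
  π1 = {{0,5,7},{1},{2},{3,6},{4,8}}
  π2 = {{0,7},{1},{2},{3,6},{4},{5},{8}}
  π3 = {{0},{1},{2},{3,6},{4},{5},{7},{8}}
stable after 4 split(s): 8 block(s)
7∈{7}, 4∈{4}

Answer: NOT BISIMILAR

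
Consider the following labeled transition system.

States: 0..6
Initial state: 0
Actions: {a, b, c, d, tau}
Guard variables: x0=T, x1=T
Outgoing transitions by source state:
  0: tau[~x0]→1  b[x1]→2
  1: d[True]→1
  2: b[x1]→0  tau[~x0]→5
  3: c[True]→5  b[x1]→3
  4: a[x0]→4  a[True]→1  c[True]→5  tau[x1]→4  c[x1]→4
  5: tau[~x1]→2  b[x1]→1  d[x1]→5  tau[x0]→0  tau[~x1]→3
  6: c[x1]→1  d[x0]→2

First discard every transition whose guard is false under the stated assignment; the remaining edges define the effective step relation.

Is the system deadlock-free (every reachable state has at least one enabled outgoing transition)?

Reachable = {0,2}
  0: b→2  [1 out]
  2: b→0  [1 out]

Answer: DEADLOCK-FREE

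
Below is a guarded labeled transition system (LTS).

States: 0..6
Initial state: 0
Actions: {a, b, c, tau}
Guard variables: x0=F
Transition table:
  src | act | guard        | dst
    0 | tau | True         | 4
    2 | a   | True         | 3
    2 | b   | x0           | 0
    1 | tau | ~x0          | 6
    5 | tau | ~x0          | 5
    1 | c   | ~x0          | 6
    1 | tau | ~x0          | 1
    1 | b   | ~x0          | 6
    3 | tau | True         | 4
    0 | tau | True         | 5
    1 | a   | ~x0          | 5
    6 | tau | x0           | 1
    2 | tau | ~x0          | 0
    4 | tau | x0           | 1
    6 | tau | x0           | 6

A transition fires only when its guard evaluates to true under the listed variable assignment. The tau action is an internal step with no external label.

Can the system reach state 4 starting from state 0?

After dropping false guards: 11 live edges.
L0 = {0}
L1 = {4,5}  total {0,4,5}
Reachable = {0,4,5}
witness 4: tau

Answer: REACHABLE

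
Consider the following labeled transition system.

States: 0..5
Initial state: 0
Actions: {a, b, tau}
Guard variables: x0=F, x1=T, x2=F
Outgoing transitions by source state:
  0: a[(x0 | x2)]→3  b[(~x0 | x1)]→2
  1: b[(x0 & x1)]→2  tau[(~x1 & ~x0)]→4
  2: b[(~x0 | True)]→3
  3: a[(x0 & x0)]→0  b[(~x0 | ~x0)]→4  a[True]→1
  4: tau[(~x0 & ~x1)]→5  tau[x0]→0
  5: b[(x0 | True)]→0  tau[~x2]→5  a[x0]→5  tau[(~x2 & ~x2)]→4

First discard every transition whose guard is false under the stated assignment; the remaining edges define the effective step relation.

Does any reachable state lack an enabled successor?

R = {0,1,2,3,4}
  0: b→2  [deg 1]
  1: ∅  [STUCK]
  2: b→3  [deg 1]
  3: a→1  b→4  [deg 2]
  4: ∅  [STUCK]
Path to 1: b·b·a

Answer: DEADLOCK at state 1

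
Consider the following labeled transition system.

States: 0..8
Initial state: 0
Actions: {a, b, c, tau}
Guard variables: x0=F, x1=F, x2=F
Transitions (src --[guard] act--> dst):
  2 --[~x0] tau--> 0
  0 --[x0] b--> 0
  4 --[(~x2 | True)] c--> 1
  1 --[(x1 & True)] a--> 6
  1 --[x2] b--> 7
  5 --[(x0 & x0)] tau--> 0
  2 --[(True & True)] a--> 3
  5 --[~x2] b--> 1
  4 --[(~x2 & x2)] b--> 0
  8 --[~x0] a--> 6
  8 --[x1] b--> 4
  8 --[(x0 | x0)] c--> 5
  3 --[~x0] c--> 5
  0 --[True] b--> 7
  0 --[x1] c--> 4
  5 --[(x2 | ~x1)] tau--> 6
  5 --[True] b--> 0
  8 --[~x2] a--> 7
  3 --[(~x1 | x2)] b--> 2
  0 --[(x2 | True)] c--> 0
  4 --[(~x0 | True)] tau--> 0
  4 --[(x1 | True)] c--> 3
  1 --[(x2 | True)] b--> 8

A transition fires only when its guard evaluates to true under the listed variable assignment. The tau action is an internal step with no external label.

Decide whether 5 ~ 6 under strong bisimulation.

Answer: NOT BISIMILAR

Working:
Refine partition for ~:
  P[0] = {{0,1,2,3,4,5,6,7,8}}
  P[1] = {{0,3},{1},{2},{4},{5},{6,7},{8}}
  P[2] = {{0},{1},{2},{3},{4},{5},{6,7},{8}}
stable after 3 split(s): 8 block(s)
class of 5: {5}; class of 6: {6,7}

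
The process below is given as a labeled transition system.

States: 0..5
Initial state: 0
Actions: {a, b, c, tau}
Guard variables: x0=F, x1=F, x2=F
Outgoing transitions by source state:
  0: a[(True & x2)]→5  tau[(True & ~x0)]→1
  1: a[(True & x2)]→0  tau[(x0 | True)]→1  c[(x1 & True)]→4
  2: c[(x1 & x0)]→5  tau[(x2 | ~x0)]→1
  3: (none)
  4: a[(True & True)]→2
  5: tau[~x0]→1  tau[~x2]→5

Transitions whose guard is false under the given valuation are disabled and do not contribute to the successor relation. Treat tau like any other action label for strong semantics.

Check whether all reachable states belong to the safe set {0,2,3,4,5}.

Answer: INVARIANT VIOLATED at state 1

Analysis:
Safe = {0,2,3,4,5}
Reachable = {0,1}
  0: ✓
  1: VIOLATES
counterexample path to 1: tau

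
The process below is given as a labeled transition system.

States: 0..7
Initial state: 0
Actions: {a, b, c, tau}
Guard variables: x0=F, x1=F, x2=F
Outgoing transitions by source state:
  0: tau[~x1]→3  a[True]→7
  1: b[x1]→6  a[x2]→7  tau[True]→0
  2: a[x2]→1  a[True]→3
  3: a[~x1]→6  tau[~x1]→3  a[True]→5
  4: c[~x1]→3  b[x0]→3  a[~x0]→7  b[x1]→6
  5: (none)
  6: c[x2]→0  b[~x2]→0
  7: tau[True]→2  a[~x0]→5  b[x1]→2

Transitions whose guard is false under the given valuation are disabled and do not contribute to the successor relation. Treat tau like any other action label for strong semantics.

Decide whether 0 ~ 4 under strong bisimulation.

Answer: NOT BISIMILAR

Trace:
Bisimulation quotient by refinement:
  π0 = {{0,1,2,3,4,5,6,7}}
  π1 = {{0,3,7},{1},{2},{4},{5},{6}}
  π2 = {{0},{1},{2},{3},{4},{5},{6},{7}}
stable after 3 split(s): 8 block(s)
class of 0: {0}; class of 4: {4}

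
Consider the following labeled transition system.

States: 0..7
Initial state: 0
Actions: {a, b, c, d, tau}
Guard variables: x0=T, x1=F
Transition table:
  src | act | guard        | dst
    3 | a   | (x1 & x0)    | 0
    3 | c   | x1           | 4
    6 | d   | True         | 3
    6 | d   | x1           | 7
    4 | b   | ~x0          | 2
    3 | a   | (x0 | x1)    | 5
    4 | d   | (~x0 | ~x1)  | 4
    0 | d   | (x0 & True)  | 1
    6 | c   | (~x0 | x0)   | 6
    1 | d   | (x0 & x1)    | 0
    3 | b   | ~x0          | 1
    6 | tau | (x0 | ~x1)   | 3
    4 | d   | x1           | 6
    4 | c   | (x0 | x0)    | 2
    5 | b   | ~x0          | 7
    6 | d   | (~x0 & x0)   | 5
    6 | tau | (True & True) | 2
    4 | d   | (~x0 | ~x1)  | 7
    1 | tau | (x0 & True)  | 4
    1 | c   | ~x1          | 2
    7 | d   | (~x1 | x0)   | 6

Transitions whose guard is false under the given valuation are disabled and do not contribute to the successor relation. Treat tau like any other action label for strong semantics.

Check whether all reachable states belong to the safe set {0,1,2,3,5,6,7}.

Answer: INVARIANT VIOLATED at state 4

Working:
Inv-set: {0,1,2,3,5,6,7}
Reachable = {0,1,2,3,4,5,6,7}
  0: ok
  1: ok
  2: ok
  3: ok
  4: VIOLATES
  5: ok
  6: ok
  7: ok
witness against invariant: d·tau → 4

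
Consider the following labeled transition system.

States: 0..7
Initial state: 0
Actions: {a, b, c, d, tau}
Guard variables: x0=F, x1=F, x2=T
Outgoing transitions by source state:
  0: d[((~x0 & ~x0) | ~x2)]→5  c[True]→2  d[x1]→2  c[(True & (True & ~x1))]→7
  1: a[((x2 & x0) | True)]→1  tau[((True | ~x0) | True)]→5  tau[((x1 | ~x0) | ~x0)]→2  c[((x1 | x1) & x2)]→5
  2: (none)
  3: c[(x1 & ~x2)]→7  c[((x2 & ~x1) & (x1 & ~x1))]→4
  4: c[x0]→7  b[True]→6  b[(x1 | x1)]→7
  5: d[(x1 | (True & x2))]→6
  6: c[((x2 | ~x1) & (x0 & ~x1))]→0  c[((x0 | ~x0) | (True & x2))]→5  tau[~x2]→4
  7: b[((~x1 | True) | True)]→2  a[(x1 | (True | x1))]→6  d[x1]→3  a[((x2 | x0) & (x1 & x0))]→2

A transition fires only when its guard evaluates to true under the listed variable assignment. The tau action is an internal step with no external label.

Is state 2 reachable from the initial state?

Guard filter leaves 11 enabled edge(s).
Layer 0: {0}
Layer 1: {2,5,7}  cumulative {0,2,5,7}
Layer 2: {6}  cumulative {0,2,5,6,7}
Reach set: {0,2,5,6,7}
witness 2: c

Answer: REACHABLE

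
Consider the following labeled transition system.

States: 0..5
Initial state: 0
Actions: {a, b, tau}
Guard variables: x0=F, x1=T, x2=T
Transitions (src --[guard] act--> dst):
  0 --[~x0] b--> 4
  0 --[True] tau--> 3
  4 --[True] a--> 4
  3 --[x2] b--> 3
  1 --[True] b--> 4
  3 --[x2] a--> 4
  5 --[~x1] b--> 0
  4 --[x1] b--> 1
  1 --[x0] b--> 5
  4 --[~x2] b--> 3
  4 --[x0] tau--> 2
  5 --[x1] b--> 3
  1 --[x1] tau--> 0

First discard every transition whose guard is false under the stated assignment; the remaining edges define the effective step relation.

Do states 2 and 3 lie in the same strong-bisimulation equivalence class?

Answer: NOT BISIMILAR

Analysis:
Bisimulation quotient by refinement:
  P[0] = {{0,1,2,3,4,5}}
  P[1] = {{0,1},{2},{3,4},{5}}
  P[2] = {{0},{1},{2},{3},{4},{5}}
6 equivalence class(es) (converged in 3)
class of 2: {2}; class of 3: {3}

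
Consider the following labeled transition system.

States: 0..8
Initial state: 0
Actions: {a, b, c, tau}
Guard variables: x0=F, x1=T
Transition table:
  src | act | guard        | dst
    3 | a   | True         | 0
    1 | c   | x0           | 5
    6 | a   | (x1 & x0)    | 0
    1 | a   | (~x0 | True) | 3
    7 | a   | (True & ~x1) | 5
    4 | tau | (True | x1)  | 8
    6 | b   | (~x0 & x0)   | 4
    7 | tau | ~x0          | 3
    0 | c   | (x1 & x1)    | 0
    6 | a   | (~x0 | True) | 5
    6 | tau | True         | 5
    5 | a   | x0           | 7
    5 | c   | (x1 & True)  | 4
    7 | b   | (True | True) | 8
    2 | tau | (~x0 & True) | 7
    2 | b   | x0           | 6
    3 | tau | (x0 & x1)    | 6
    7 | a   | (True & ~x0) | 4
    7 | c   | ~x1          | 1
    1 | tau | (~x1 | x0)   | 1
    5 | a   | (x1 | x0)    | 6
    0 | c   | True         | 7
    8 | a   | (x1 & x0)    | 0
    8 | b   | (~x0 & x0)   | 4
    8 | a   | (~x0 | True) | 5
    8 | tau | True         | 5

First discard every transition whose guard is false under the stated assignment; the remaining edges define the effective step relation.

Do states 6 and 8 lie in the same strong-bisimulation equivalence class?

Refine partition for ~:
  P[0] = {{0,1,2,3,4,5,6,7,8}}
  P[1] = {{0},{1,3},{2,4},{5},{6,8},{7}}
  P[2] = {{0},{1},{2},{3},{4},{5},{6,8},{7}}
8 equivalence class(es) (converged in 3)
[6]={6,8}  [8]={6,8}

Answer: BISIMILAR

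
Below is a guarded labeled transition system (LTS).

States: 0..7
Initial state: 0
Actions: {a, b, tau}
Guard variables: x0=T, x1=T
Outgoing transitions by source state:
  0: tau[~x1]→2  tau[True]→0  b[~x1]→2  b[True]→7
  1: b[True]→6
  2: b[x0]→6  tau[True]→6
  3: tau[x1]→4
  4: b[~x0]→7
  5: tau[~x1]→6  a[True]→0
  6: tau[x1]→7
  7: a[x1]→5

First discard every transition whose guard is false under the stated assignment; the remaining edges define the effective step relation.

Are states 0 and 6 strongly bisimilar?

Answer: NOT BISIMILAR

Analysis:
Compute ~ classes (split until stable):
  round 0: {{0,1,2,3,4,5,6,7}}
  round 1: {{0,2},{1},{3,6},{4},{5,7}}
  round 2: {{0},{1},{2},{3},{4},{5},{6},{7}}
Fixed point at round 3; 8 class(es).
0∈{0}, 6∈{6}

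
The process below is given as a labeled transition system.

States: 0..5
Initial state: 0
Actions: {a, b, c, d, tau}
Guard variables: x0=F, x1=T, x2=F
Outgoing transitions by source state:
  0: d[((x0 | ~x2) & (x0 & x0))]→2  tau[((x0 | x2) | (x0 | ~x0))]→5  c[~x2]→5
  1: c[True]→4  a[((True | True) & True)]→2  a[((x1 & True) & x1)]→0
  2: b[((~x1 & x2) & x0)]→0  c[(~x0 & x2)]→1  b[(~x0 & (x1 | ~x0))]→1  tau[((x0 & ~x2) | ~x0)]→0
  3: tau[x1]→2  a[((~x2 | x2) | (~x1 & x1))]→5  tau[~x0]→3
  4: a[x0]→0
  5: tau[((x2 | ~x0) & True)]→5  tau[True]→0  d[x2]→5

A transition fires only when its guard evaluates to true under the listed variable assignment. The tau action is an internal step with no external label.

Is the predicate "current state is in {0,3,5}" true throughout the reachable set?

Safe = {0,3,5}
R = {0,5}
  0: safe
  5: safe

Answer: INVARIANT HOLDS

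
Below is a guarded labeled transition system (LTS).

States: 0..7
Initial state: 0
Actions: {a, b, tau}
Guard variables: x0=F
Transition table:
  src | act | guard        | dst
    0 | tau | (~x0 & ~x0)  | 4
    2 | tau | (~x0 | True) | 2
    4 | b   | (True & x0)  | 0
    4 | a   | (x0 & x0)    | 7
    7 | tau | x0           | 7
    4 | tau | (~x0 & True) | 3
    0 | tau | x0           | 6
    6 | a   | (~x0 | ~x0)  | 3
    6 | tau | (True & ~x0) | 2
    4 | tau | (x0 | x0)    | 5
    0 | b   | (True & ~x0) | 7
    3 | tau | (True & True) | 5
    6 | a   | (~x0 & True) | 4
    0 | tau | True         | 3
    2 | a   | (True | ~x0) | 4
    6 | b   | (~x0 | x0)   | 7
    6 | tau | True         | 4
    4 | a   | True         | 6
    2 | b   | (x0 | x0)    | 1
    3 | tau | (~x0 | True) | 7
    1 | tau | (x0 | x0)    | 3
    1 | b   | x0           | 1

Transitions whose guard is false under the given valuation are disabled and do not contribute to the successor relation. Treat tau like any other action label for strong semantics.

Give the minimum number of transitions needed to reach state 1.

BFS to 1:
  Layer 0: {0}
  Layer 1: {3,4,7}
  Layer 2: {5,6}
  Layer 3: {2}
1 never appears.

Answer: UNREACHABLE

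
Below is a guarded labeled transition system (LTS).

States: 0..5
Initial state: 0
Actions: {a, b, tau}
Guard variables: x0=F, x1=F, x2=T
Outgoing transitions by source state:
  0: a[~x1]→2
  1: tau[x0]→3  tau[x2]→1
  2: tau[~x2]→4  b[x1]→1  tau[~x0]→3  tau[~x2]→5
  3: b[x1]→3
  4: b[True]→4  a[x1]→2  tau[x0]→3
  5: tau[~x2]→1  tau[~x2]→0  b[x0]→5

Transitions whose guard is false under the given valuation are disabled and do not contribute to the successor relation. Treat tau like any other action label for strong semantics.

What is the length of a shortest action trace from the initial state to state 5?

Answer: UNREACHABLE

Trace:
BFS to 5:
  depth 0: {0}
  depth 1: {2}
  depth 2: {3}
5 never appears.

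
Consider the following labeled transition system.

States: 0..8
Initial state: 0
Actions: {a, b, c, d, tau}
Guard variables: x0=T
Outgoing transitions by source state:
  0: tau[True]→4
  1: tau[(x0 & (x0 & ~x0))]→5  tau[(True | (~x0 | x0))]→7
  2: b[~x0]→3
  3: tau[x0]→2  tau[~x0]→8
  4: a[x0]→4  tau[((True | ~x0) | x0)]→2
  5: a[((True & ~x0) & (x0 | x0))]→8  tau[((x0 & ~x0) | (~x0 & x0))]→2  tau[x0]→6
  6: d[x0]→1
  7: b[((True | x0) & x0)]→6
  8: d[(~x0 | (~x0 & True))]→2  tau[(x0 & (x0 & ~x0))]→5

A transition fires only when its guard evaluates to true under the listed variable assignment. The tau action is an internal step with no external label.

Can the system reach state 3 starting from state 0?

After dropping false guards: 8 live edges.
Layer 0: {0}
Layer 1: {4}  cumulative {0,4}
Layer 2: {2}  cumulative {0,2,4}
Reach set: {0,2,4}

Answer: UNREACHABLE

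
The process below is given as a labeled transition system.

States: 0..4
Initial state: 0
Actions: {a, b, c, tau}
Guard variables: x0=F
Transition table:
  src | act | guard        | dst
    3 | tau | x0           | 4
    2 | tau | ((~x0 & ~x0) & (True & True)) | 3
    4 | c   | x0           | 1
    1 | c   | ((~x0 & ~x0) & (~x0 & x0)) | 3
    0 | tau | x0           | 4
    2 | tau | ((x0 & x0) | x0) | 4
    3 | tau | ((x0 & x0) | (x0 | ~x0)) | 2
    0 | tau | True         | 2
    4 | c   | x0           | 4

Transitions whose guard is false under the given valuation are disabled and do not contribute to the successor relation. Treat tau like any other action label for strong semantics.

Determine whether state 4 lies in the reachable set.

Answer: UNREACHABLE

Working:
Guard filter leaves 3 enabled edge(s).
Layer 0: {0}
Layer 1: {2}  cumulative {0,2}
Layer 2: {3}  cumulative {0,2,3}
Reachable = {0,2,3}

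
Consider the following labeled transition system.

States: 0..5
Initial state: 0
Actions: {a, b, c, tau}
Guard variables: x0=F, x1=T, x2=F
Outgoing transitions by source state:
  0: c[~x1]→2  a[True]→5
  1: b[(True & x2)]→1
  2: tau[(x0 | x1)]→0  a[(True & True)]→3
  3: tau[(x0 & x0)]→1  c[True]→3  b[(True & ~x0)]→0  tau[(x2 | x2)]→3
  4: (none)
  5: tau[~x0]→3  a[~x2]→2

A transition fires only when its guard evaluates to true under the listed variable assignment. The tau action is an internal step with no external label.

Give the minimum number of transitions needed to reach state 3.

Layered search for 3:
  Layer 0: {0}
  Layer 1: {5}
  Layer 2: {2,3}
3 enters at depth 2; path a·tau

Answer: 2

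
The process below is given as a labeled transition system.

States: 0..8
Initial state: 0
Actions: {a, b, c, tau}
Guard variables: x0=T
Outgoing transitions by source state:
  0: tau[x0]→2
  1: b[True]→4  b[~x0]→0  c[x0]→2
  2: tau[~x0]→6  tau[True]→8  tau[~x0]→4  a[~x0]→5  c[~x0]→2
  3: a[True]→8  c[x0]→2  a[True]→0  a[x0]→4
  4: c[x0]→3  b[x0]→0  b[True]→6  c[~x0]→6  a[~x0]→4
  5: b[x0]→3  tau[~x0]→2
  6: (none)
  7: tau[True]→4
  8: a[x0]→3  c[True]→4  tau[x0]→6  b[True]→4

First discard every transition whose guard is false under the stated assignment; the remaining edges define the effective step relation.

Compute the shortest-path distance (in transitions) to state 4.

Answer: 3

Trace:
Breadth-first toward 4:
  depth 0: {0}
  depth 1: {2}
  depth 2: {8}
  depth 3: {3,4,6}
depth(4)=3, e.g. tau·tau·b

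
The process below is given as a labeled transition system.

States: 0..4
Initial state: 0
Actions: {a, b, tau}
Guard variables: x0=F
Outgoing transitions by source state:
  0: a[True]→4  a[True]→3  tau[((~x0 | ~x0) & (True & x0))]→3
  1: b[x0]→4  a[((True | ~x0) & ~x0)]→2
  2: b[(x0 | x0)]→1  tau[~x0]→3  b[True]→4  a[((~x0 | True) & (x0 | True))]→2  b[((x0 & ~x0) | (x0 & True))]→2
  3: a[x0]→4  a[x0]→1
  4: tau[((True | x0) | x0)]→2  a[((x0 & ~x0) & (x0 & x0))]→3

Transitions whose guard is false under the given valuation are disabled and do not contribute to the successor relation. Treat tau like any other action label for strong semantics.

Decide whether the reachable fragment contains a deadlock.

Reach set: {0,2,3,4}
  0: a→3  a→4  [2 out]
  2: a→2  b→4  tau→3  [3 out]
  3: ∅  [no exit]
  4: tau→2  [1 out]
trace reaching 3: a

Answer: DEADLOCK at state 3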